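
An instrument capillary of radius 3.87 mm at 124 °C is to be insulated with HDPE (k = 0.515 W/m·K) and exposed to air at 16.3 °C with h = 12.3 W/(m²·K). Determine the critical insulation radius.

For a cylinder, r_cr = k_ins/h = 0.515/12.3 = 0.0419 m = 4.19 cm

r_cr = 4.19 cm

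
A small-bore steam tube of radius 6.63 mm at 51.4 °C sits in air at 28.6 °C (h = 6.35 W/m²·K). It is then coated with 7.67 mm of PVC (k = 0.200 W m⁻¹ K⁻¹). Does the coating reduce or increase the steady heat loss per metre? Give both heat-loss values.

increases: 6.03 → 9.64 W/m

Critical radius for a cylinder: r_cr = k/h = 0.0315 m = 3.15 cm.
Outer radius after coating: r₂ = 0.00663 + 0.00767 = 0.01430 m.
Since r₁ < r_cr and r₂ ≤ r_cr, the coating moves toward the maximum at r_cr — heat loss rises.
Bare: R = 1/(2πr₁h) = 3.780 m·K/W; Q = 22.8/3.780 = 6.03 W/m.
Coated: R = R_cond + R_conv = 2.364 m·K/W; Q = 22.8/2.364 = 9.64 W/m.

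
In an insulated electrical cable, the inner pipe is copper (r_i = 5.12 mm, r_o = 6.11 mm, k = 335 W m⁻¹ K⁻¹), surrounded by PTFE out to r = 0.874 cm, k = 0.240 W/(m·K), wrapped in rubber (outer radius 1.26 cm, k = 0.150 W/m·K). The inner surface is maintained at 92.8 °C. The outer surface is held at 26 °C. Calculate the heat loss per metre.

Resistance network (inner→outer):
  R'_copper = ln(0.00611/0.00512)/(2πk) = 0.1768/(2π·335) = 8.398×10^-5 m·K/W
  R'_PTFE = ln(0.00874/0.00611)/(2πk) = 0.3580/(2π·0.240) = 0.2374 m·K/W
  R'_rubber = ln(0.0126/0.00874)/(2πk) = 0.3658/(2π·0.150) = 0.3881 m·K/W
ΣR = 8.398×10^-5 + 0.2374 + 0.3881 = 0.6256 m·K/W
Q' = ΔT/ΣR = (92.8 °C − 26 °C)/0.6256 = 107 W/m

Q' = 107 W/m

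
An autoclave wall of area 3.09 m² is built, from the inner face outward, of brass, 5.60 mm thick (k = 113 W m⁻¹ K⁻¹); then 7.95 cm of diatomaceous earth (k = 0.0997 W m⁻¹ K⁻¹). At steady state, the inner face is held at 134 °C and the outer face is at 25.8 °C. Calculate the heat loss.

Series thermal resistances, inner to outer:
  R_brass = L/(kA) = 0.00560/(113·3.09) = 1.604×10^-5 K/W
  R_diatomaceous earth = L/(kA) = 0.0795/(0.0997·3.09) = 0.2581 K/W
ΣR = 1.604×10^-5 + 0.2581 = 0.2581 K/W
Q = ΔT/ΣR = (134 °C − 25.8 °C)/0.2581 = 419 W

Q = 419 W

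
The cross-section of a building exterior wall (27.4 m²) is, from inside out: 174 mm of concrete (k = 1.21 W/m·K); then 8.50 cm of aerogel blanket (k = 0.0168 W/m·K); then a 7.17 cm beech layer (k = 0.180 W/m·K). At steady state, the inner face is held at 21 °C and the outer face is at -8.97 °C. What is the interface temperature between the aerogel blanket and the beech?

T = -6.84 °C

Treat each layer as a resistance in series:
  R_concrete = L/(kA) = 0.174/(1.21·27.4) = 0.005248 K/W
  R_aerogel blanket = L/(kA) = 0.0850/(0.0168·27.4) = 0.1847 K/W
  R_beech = L/(kA) = 0.0717/(0.180·27.4) = 0.01454 K/W
ΣR = 0.005248 + 0.1847 + 0.01454 = 0.2045 K/W
Q = ΔT/ΣR = (21 °C − -8.97 °C)/0.2045 = 146.6 W
From the inner boundary to the aerogel blanket/beech interface, ΣR_partial = 0.1899 K/W.
T_interface = T_in − Q·ΣR_partial = 21 °C − (146.6)(0.1899) = -6.84 °C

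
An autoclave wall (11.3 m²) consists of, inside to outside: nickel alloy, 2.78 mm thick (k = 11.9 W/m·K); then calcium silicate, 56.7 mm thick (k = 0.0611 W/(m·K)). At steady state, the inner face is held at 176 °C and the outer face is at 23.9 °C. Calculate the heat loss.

Q = 1850 W

Resistance network (inner→outer):
  R_nickel alloy = L/(kA) = 0.00278/(11.9·11.3) = 2.067×10^-5 K/W
  R_calcium silicate = L/(kA) = 0.0567/(0.0611·11.3) = 0.08212 K/W
ΣR = 2.067×10^-5 + 0.08212 = 0.08214 K/W
Q = ΔT/ΣR = (176 °C − 23.9 °C)/0.08214 = 1850 W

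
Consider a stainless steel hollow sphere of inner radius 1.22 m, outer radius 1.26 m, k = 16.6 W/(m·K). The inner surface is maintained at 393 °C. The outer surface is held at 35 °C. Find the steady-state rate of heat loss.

Q = 4πk·ΔT/(1/r₁ − 1/r₂) = 4π × 16.6 × 358 / (1/1.22 − 1/1.26) = 2.87×10^6 W

Q = 2.87×10^6 W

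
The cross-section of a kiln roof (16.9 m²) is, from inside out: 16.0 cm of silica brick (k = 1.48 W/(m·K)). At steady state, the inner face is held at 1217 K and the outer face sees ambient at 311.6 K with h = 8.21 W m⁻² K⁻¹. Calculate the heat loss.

Q = 66600 W

Treat each layer as a resistance in series:
  R_silica brick = L/(kA) = 0.160/(1.48·16.9) = 0.006397 K/W
  R_conv,out = 1/(hA) = 1/(8.21·16.9) = 0.007207 K/W
ΣR = 0.006397 + 0.007207 = 0.01360 K/W
Q = ΔT/ΣR = (1217 K − 311.6 K)/0.01360 = 66600 W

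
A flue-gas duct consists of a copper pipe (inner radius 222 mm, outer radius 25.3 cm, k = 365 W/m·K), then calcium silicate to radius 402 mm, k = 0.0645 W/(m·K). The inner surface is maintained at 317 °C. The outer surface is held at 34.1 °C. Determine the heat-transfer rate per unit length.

Resistance network (inner→outer):
  R'_copper = ln(0.253/0.222)/(2πk) = 0.1307/(2π·365) = 5.700×10^-5 m·K/W
  R'_calcium silicate = ln(0.402/0.253)/(2πk) = 0.4631/(2π·0.0645) = 1.143 m·K/W
ΣR = 5.700×10^-5 + 1.143 = 1.143 m·K/W
Q' = ΔT/ΣR = (317 °C − 34.1 °C)/1.143 = 248 W/m

Q' = 248 W/m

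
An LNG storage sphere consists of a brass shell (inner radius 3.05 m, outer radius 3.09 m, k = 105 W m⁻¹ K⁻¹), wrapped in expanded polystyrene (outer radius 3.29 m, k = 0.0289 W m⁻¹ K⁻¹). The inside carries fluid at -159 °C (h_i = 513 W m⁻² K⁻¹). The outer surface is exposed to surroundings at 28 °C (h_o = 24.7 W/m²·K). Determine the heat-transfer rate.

Q = 3430 W

Series thermal resistances, inner to outer:
  R_conv,in = 1/(4πr²h) = 1/(4π·3.05²·513) = 1.668×10^-5 K/W
  R_brass = (1/3.05 − 1/3.09)/(4πk) = 0.004244/(4π·105) = 3.217×10^-6 K/W
  R_expanded polystyrene = (1/3.09 − 1/3.29)/(4πk) = 0.01967/(4π·0.0289) = 0.05417 K/W
  R_conv,out = 1/(4πr²h) = 1/(4π·3.29²·24.7) = 2.976×10^-4 K/W
ΣR = 1.668×10^-5 + 3.217×10^-6 + 0.05417 + 2.976×10^-4 = 0.05449 K/W
Q = ΔT/ΣR = (-159 °C − 28 °C)/0.05449 = -3430 W
(Negative Q ⇒ heat flows inward; heat gain = 3430 W.)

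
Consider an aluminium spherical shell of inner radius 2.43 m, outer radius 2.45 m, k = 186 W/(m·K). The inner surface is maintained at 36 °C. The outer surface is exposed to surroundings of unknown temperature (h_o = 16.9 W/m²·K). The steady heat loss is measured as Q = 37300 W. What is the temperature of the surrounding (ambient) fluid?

T_out = 6.69 °C

Sum the resistances:
  R_aluminium = (1/2.43 − 1/2.45)/(4πk) = 0.003359/(4π·186) = 1.437×10^-6 K/W
  R_conv,out = 1/(4πr²h) = 1/(4π·2.45²·16.9) = 7.845×10^-4 K/W
ΣR = 7.859×10^-4 K/W
ΔT = Q·ΣR = 37300 × 7.859×10^-4 = 29.31 K
Heat flows outward, so T_out = T_in − ΔT = 36 − 29.31 = 6.69 °C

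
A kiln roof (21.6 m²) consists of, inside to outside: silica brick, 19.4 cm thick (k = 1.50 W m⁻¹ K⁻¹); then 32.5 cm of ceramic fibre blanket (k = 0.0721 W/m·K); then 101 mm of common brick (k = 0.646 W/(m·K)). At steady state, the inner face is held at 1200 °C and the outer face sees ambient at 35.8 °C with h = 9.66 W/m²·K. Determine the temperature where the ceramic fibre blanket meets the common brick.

Resistance network (inner→outer):
  R_silica brick = L/(kA) = 0.194/(1.50·21.6) = 0.005988 K/W
  R_ceramic fibre blanket = L/(kA) = 0.325/(0.0721·21.6) = 0.2087 K/W
  R_common brick = L/(kA) = 0.101/(0.646·21.6) = 0.007238 K/W
  R_conv,out = 1/(hA) = 1/(9.66·21.6) = 0.004793 K/W
ΣR = 0.005988 + 0.2087 + 0.007238 + 0.004793 = 0.2267 K/W
Q = ΔT/ΣR = (1200 °C − 35.8 °C)/0.2267 = 5135 W
From the inner boundary to the ceramic fibre blanket/common brick interface, ΣR_partial = 0.2147 K/W.
T_interface = T_in − Q·ΣR_partial = 1200 °C − (5135)(0.2147) = 98 °C

T = 98 °C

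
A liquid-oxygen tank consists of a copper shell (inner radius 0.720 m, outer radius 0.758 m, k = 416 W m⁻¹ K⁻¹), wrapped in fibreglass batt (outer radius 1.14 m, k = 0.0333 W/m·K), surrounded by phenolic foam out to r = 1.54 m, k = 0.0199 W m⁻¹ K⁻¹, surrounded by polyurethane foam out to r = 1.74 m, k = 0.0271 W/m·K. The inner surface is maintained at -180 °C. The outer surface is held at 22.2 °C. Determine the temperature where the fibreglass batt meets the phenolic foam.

Series thermal resistances, inner to outer:
  R_copper = (1/0.720 − 1/0.758)/(4πk) = 0.06963/(4π·416) = 1.332×10^-5 K/W
  R_fibreglass batt = (1/0.758 − 1/1.14)/(4πk) = 0.4421/(4π·0.0333) = 1.056 K/W
  R_phenolic foam = (1/1.14 − 1/1.54)/(4πk) = 0.2278/(4π·0.0199) = 0.9111 K/W
  R_polyurethane foam = (1/1.54 − 1/1.74)/(4πk) = 0.07464/(4π·0.0271) = 0.2192 K/W
ΣR = 1.332×10^-5 + 1.056 + 0.9111 + 0.2192 = 2.186 K/W
Q = ΔT/ΣR = (-180 °C − 22.2 °C)/2.186 = -92.50 W
From the inner boundary to the fibreglass batt/phenolic foam interface, ΣR_partial = 1.056 K/W.
T_interface = T_in − Q·ΣR_partial = -180 °C − (-92.50)(1.056) = -82.3 °C

T = -82.3 °C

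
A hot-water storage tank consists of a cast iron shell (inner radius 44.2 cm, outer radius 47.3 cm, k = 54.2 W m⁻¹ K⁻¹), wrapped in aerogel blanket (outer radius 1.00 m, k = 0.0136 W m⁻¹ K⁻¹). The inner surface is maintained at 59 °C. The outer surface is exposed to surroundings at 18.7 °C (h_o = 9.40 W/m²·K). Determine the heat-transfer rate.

Q = 6.17 W

Resistance network (inner→outer):
  R_cast iron = (1/0.442 − 1/0.473)/(4πk) = 0.1483/(4π·54.2) = 2.177×10^-4 K/W
  R_aerogel blanket = (1/0.473 − 1/1.00)/(4πk) = 1.114/(4π·0.0136) = 6.519 K/W
  R_conv,out = 1/(4πr²h) = 1/(4π·1.00²·9.40) = 0.008466 K/W
ΣR = 2.177×10^-4 + 6.519 + 0.008466 = 6.528 K/W
Q = ΔT/ΣR = (59 °C − 18.7 °C)/6.528 = 6.17 W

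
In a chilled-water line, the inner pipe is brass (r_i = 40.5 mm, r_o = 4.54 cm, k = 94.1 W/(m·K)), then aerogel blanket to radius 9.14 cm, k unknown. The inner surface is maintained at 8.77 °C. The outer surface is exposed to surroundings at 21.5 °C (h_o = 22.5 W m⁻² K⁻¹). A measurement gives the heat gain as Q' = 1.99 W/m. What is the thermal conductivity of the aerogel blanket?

k = 0.0176 W/m·K

ΣR = ΔT/Q' = |8.77 − 21.5|/1.99 = 6.397 m·K/W
Known resistances:
  R'_brass = ln(0.0454/0.0405)/(2πk) = 0.1142/(2π·94.1) = 1.932×10^-4 m·K/W
  R'_conv,out = 1/(2πr h) = 1/(2π·0.0914·22.5) = 0.07739 m·K/W
R_aerogel blanket = ΣR − ΣR_known = 6.397 − 0.07758 = 6.319 m·K/W
ln(r₂/r₁)/(2πk) = 6.319 ⇒ k = 0.6997/(2π·6.319) = 0.0176 W/m·K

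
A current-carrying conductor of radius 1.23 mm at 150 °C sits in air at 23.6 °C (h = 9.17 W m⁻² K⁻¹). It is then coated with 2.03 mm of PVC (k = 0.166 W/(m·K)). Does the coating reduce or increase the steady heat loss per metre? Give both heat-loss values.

Critical radius for a cylinder: r_cr = k/h = 0.0181 m = 1.81 cm.
Outer radius after coating: r₂ = 0.00123 + 0.00203 = 0.00326 m.
Since r₁ < r_cr and r₂ ≤ r_cr, the coating moves toward the maximum at r_cr — heat loss rises.
Bare: R = 1/(2πr₁h) = 14.11 m·K/W; Q = 126.4/14.11 = 8.96 W/m.
Coated: R = R_cond + R_conv = 6.258 m·K/W; Q = 126.4/6.258 = 20.2 W/m.

increases: 8.96 → 20.2 W/m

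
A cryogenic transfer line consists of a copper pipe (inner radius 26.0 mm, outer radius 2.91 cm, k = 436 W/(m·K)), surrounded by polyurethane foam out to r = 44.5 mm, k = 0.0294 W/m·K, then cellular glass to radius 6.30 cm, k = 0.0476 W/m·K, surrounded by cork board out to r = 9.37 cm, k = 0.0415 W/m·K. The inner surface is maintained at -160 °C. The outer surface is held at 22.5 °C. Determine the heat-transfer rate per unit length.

Q' = 36.6 W/m

Series thermal resistances, inner to outer:
  R'_copper = ln(0.0291/0.0260)/(2πk) = 0.1126/(2π·436) = 4.112×10^-5 m·K/W
  R'_polyurethane foam = ln(0.0445/0.0291)/(2πk) = 0.4248/(2π·0.0294) = 2.299 m·K/W
  R'_cellular glass = ln(0.0630/0.0445)/(2πk) = 0.3476/(2π·0.0476) = 1.162 m·K/W
  R'_cork board = ln(0.0937/0.0630)/(2πk) = 0.3970/(2π·0.0415) = 1.522 m·K/W
ΣR = 4.112×10^-5 + 2.299 + 1.162 + 1.522 = 4.983 m·K/W
Q' = ΔT/ΣR = (-160 °C − 22.5 °C)/4.983 = -36.6 W/m
(Negative Q' ⇒ heat flows inward; heat gain = 36.6 W/m.)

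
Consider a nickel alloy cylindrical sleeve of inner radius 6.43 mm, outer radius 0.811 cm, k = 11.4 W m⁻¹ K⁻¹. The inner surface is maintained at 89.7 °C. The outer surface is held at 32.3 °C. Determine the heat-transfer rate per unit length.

Q' = 2πk·ΔT/ln(r₂/r₁) = 2π × 11.4 × 57.4 / ln(0.00811/0.00643) = 17700 W/m

Q' = 17.7 kW/m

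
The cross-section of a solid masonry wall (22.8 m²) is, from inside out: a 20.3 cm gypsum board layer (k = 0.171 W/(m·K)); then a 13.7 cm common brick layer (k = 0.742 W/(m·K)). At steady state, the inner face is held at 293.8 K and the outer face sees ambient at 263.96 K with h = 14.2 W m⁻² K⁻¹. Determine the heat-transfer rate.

Resistance network (inner→outer):
  R_gypsum board = L/(kA) = 0.203/(0.171·22.8) = 0.05207 K/W
  R_common brick = L/(kA) = 0.137/(0.742·22.8) = 0.008098 K/W
  R_conv,out = 1/(hA) = 1/(14.2·22.8) = 0.003089 K/W
ΣR = 0.05207 + 0.008098 + 0.003089 = 0.06326 K/W
Q = ΔT/ΣR = (293.8 K − 263.96 K)/0.06326 = 472 W

Q = 472 W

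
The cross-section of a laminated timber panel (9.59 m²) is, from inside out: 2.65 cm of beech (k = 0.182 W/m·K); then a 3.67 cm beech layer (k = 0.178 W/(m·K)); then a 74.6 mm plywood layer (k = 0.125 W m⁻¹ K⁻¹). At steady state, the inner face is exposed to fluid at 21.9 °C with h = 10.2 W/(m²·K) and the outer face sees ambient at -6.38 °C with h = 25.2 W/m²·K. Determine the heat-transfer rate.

Q = 250 W

Treat each layer as a resistance in series:
  R_conv,in = 1/(hA) = 1/(10.2·9.59) = 0.01022 K/W
  R_beech = L/(kA) = 0.0265/(0.182·9.59) = 0.01518 K/W
  R_beech = L/(kA) = 0.0367/(0.178·9.59) = 0.02150 K/W
  R_plywood = L/(kA) = 0.0746/(0.125·9.59) = 0.06223 K/W
  R_conv,out = 1/(hA) = 1/(25.2·9.59) = 0.004138 K/W
ΣR = 0.01022 + 0.01518 + 0.02150 + 0.06223 + 0.004138 = 0.1133 K/W
Q = ΔT/ΣR = (21.9 °C − -6.38 °C)/0.1133 = 250 W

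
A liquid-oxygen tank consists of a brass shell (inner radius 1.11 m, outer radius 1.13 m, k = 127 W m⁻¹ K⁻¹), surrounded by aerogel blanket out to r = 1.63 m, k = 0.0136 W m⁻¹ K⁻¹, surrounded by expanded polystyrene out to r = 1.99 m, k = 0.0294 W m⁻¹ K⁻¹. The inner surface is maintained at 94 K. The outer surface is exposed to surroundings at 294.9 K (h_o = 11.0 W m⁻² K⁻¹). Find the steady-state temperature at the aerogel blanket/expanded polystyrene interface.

Treat each layer as a resistance in series:
  R_brass = (1/1.11 − 1/1.13)/(4πk) = 0.01595/(4π·127) = 9.991×10^-6 K/W
  R_aerogel blanket = (1/1.13 − 1/1.63)/(4πk) = 0.2715/(4π·0.0136) = 1.588 K/W
  R_expanded polystyrene = (1/1.63 − 1/1.99)/(4πk) = 0.1110/(4π·0.0294) = 0.3004 K/W
  R_conv,out = 1/(4πr²h) = 1/(4π·1.99²·11.0) = 0.001827 K/W
ΣR = 9.991×10^-6 + 1.588 + 0.3004 + 0.001827 = 1.890 K/W
Q = ΔT/ΣR = (94 K − 294.9 K)/1.890 = -106.3 W
From the inner boundary to the aerogel blanket/expanded polystyrene interface, ΣR_partial = 1.588 K/W.
T_interface = T_in − Q·ΣR_partial = 94 K − (-106.3)(1.588) = 262.8 K

T = 262.8 K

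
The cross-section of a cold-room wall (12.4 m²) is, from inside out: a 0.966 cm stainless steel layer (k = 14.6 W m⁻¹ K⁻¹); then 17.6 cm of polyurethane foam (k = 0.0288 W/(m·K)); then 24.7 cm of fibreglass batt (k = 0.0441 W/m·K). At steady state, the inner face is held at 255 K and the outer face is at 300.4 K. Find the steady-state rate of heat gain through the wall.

Q = 48.1 W

Series thermal resistances, inner to outer:
  R_stainless steel = L/(kA) = 0.00966/(14.6·12.4) = 5.336×10^-5 K/W
  R_polyurethane foam = L/(kA) = 0.176/(0.0288·12.4) = 0.4928 K/W
  R_fibreglass batt = L/(kA) = 0.247/(0.0441·12.4) = 0.4517 K/W
ΣR = 5.336×10^-5 + 0.4928 + 0.4517 = 0.9446 K/W
Q = ΔT/ΣR = (255 K − 300.4 K)/0.9446 = -48.1 W
(Negative Q ⇒ heat flows inward; heat gain = 48.1 W.)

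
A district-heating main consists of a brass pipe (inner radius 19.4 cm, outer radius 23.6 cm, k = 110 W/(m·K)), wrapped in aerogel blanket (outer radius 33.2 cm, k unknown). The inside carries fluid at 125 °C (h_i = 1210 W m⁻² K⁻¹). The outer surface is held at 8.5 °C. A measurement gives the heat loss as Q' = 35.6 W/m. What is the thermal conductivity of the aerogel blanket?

ΣR = ΔT/Q' = |125 − 8.5|/35.6 = 3.272 m·K/W
Known resistances:
  R'_conv,in = 1/(2πr h) = 1/(2π·0.194·1210) = 6.780×10^-4 m·K/W
  R'_brass = ln(0.236/0.194)/(2πk) = 0.1960/(2π·110) = 2.835×10^-4 m·K/W
R_aerogel blanket = ΣR − ΣR_known = 3.272 − 9.615×10^-4 = 3.271 m·K/W
ln(r₂/r₁)/(2πk) = 3.271 ⇒ k = 0.3413/(2π·3.271) = 0.0166 W/m·K

k = 0.0166 W/m·K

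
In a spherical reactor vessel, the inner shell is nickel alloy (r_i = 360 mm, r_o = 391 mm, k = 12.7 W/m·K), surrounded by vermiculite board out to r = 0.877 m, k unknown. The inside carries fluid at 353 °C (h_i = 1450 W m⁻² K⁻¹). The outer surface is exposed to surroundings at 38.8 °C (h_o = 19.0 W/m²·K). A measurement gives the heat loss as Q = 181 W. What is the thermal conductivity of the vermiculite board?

ΣR = ΔT/Q = |353 − 38.8|/181 = 1.736 K/W
Known resistances:
  R_conv,in = 1/(4πr²h) = 1/(4π·0.360²·1450) = 4.235×10^-4 K/W
  R_nickel alloy = (1/0.360 − 1/0.391)/(4πk) = 0.2202/(4π·12.7) = 0.001380 K/W
  R_conv,out = 1/(4πr²h) = 1/(4π·0.877²·19.0) = 0.005445 K/W
R_vermiculite board = ΣR − ΣR_known = 1.736 − 0.007248 = 1.729 K/W
(1/r₁−1/r₂)/(4πk) = 1.729 ⇒ k = 1.417/(4π·1.729) = 0.0652 W/m·K

k = 0.0652 W/m·K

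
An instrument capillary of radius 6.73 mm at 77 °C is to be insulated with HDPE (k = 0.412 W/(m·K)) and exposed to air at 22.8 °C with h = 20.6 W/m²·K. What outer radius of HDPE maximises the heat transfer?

r_cr = 2.00 cm

For a cylinder, r_cr = k_ins/h = 0.412/20.6 = 0.0200 m = 2.00 cm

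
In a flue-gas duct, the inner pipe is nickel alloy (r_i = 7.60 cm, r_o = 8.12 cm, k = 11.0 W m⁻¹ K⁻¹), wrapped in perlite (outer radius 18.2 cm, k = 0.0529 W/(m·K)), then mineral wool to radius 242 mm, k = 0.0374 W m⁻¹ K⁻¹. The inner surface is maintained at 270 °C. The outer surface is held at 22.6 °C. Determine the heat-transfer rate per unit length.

Series thermal resistances, inner to outer:
  R'_nickel alloy = ln(0.0812/0.0760)/(2πk) = 0.06618/(2π·11.0) = 9.576×10^-4 m·K/W
  R'_perlite = ln(0.182/0.0812)/(2πk) = 0.8071/(2π·0.0529) = 2.428 m·K/W
  R'_mineral wool = ln(0.242/0.182)/(2πk) = 0.2849/(2π·0.0374) = 1.213 m·K/W
ΣR = 9.576×10^-4 + 2.428 + 1.213 = 3.642 m·K/W
Q' = ΔT/ΣR = (270 °C − 22.6 °C)/3.642 = 67.9 W/m

Q' = 67.9 W/m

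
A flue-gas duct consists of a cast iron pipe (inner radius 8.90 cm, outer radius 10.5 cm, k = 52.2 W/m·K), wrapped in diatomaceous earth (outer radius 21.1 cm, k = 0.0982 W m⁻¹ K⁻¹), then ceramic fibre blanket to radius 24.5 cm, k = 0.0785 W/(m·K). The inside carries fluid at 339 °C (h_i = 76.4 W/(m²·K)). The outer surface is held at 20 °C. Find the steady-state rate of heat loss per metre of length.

Q' = 219 W/m

Resistance network (inner→outer):
  R'_conv,in = 1/(2πr h) = 1/(2π·0.0890·76.4) = 0.02341 m·K/W
  R'_cast iron = ln(0.105/0.0890)/(2πk) = 0.1653/(2π·52.2) = 5.041×10^-4 m·K/W
  R'_diatomaceous earth = ln(0.211/0.105)/(2πk) = 0.6979/(2π·0.0982) = 1.131 m·K/W
  R'_ceramic fibre blanket = ln(0.245/0.211)/(2πk) = 0.1494/(2π·0.0785) = 0.3029 m·K/W
ΣR = 0.02341 + 5.041×10^-4 + 1.131 + 0.3029 = 1.458 m·K/W
Q' = ΔT/ΣR = (339 °C − 20 °C)/1.458 = 219 W/m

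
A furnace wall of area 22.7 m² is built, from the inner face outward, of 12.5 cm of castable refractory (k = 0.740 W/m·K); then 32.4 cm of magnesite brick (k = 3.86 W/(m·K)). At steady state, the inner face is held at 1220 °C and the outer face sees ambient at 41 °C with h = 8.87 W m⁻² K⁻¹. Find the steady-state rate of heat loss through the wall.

Series thermal resistances, inner to outer:
  R_castable refractory = L/(kA) = 0.125/(0.740·22.7) = 0.007441 K/W
  R_magnesite brick = L/(kA) = 0.324/(3.86·22.7) = 0.003698 K/W
  R_conv,out = 1/(hA) = 1/(8.87·22.7) = 0.004967 K/W
ΣR = 0.007441 + 0.003698 + 0.004967 = 0.01611 K/W
Q = ΔT/ΣR = (1220 °C − 41 °C)/0.01611 = 73200 W

Q = 73200 W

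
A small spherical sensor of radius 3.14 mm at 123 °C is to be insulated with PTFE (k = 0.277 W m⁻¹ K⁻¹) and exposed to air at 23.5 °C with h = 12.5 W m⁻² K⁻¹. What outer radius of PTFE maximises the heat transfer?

r_cr = 4.43 cm

For a sphere, r_cr = 2k_ins/h = 2·0.277/12.5 = 0.0443 m = 4.43 cm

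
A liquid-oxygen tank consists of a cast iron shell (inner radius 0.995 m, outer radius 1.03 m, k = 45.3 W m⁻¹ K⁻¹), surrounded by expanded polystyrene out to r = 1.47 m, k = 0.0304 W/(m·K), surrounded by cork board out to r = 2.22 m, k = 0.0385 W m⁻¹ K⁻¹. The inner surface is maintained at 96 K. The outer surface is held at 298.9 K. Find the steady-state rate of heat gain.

Series thermal resistances, inner to outer:
  R_cast iron = (1/0.995 − 1/1.03)/(4πk) = 0.03415/(4π·45.3) = 5.999×10^-5 K/W
  R_expanded polystyrene = (1/1.03 − 1/1.47)/(4πk) = 0.2906/(4π·0.0304) = 0.7607 K/W
  R_cork board = (1/1.47 − 1/2.22)/(4πk) = 0.2298/(4π·0.0385) = 0.4750 K/W
ΣR = 5.999×10^-5 + 0.7607 + 0.4750 = 1.236 K/W
Q = ΔT/ΣR = (96 K − 298.9 K)/1.236 = -164 W
(Negative Q ⇒ heat flows inward; heat gain = 164 W.)

Q = 164 W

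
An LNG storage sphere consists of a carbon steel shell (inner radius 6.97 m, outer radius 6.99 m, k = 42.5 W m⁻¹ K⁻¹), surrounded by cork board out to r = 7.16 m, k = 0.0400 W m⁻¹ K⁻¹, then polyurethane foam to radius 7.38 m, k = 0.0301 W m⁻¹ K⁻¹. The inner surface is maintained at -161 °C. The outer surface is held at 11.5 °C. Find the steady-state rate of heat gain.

Resistance network (inner→outer):
  R_carbon steel = (1/6.97 − 1/6.99)/(4πk) = 4.105×10^-4/(4π·42.5) = 7.686×10^-7 K/W
  R_cork board = (1/6.99 − 1/7.16)/(4πk) = 0.003397/(4π·0.0400) = 0.006758 K/W
  R_polyurethane foam = (1/7.16 − 1/7.38)/(4πk) = 0.004163/(4π·0.0301) = 0.01101 K/W
ΣR = 7.686×10^-7 + 0.006758 + 0.01101 = 0.01777 K/W
Q = ΔT/ΣR = (-161 °C − 11.5 °C)/0.01777 = -9710 W
(Negative Q ⇒ heat flows inward; heat gain = 9710 W.)

Q = 9710 W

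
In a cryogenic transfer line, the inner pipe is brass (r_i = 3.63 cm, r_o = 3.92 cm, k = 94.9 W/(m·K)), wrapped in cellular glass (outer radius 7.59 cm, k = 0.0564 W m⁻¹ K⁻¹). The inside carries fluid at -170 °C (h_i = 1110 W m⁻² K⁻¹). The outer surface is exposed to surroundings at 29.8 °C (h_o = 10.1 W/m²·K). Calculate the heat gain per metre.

Resistance network (inner→outer):
  R'_conv,in = 1/(2πr h) = 1/(2π·0.0363·1110) = 0.003950 m·K/W
  R'_brass = ln(0.0392/0.0363)/(2πk) = 0.07686/(2π·94.9) = 1.289×10^-4 m·K/W
  R'_cellular glass = ln(0.0759/0.0392)/(2πk) = 0.6607/(2π·0.0564) = 1.865 m·K/W
  R'_conv,out = 1/(2πr h) = 1/(2π·0.0759·10.1) = 0.2076 m·K/W
ΣR = 0.003950 + 1.289×10^-4 + 1.865 + 0.2076 = 2.077 m·K/W
Q' = ΔT/ΣR = (-170 °C − 29.8 °C)/2.077 = -96.2 W/m
(Negative Q' ⇒ heat flows inward; heat gain = 96.2 W/m.)

Q' = 96.2 W/m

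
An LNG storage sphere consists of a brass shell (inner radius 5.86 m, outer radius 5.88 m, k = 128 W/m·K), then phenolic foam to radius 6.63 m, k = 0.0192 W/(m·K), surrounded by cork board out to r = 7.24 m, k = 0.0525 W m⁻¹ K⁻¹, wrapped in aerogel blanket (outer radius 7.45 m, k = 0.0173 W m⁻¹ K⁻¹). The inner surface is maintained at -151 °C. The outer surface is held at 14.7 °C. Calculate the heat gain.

Treat each layer as a resistance in series:
  R_brass = (1/5.86 − 1/5.88)/(4πk) = 5.804×10^-4/(4π·128) = 3.609×10^-7 K/W
  R_phenolic foam = (1/5.88 − 1/6.63)/(4πk) = 0.01924/(4π·0.0192) = 0.07974 K/W
  R_cork board = (1/6.63 − 1/7.24)/(4πk) = 0.01271/(4π·0.0525) = 0.01926 K/W
  R_aerogel blanket = (1/7.24 − 1/7.45)/(4πk) = 0.003893/(4π·0.0173) = 0.01791 K/W
ΣR = 3.609×10^-7 + 0.07974 + 0.01926 + 0.01791 = 0.1169 K/W
Q = ΔT/ΣR = (-151 °C − 14.7 °C)/0.1169 = -1420 W
(Negative Q ⇒ heat flows inward; heat gain = 1420 W.)

Q = 1420 W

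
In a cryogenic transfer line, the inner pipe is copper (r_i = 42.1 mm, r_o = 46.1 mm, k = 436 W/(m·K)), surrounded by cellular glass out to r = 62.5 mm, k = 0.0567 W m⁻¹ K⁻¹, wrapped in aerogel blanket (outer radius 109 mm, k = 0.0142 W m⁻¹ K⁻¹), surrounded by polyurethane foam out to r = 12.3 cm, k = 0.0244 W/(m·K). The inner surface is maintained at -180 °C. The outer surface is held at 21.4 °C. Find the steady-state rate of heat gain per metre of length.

Q' = 25.6 W/m

Treat each layer as a resistance in series:
  R'_copper = ln(0.0461/0.0421)/(2πk) = 0.09077/(2π·436) = 3.313×10^-5 m·K/W
  R'_cellular glass = ln(0.0625/0.0461)/(2πk) = 0.3044/(2π·0.0567) = 0.8543 m·K/W
  R'_aerogel blanket = ln(0.109/0.0625)/(2πk) = 0.5562/(2π·0.0142) = 6.234 m·K/W
  R'_polyurethane foam = ln(0.123/0.109)/(2πk) = 0.1208/(2π·0.0244) = 0.7882 m·K/W
ΣR = 3.313×10^-5 + 0.8543 + 6.234 + 0.7882 = 7.877 m·K/W
Q' = ΔT/ΣR = (-180 °C − 21.4 °C)/7.877 = -25.6 W/m
(Negative Q' ⇒ heat flows inward; heat gain = 25.6 W/m.)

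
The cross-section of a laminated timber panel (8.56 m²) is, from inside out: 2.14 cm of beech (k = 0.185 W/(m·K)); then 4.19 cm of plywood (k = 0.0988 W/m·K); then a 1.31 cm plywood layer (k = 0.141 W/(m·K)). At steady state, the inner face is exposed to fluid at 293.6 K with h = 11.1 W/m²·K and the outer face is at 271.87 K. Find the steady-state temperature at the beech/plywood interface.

T = 287.4 K

Resistance network (inner→outer):
  R_conv,in = 1/(hA) = 1/(11.1·8.56) = 0.01052 K/W
  R_beech = L/(kA) = 0.0214/(0.185·8.56) = 0.01351 K/W
  R_plywood = L/(kA) = 0.0419/(0.0988·8.56) = 0.04954 K/W
  R_plywood = L/(kA) = 0.0131/(0.141·8.56) = 0.01085 K/W
ΣR = 0.01052 + 0.01351 + 0.04954 + 0.01085 = 0.08442 K/W
Q = ΔT/ΣR = (293.6 K − 271.87 K)/0.08442 = 257.4 W
From the inner boundary to the beech/plywood interface, ΣR_partial = 0.02403 K/W.
T_interface = T_in − Q·ΣR_partial = 293.6 K − (257.4)(0.02403) = 287.4 K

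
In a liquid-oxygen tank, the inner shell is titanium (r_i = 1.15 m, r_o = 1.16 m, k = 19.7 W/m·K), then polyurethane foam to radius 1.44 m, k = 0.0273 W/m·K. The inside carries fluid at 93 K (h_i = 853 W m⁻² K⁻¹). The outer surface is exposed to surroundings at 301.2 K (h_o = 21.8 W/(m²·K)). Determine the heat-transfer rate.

Series thermal resistances, inner to outer:
  R_conv,in = 1/(4πr²h) = 1/(4π·1.15²·853) = 7.054×10^-5 K/W
  R_titanium = (1/1.15 − 1/1.16)/(4πk) = 0.007496/(4π·19.7) = 3.028×10^-5 K/W
  R_polyurethane foam = (1/1.16 − 1/1.44)/(4πk) = 0.1676/(4π·0.0273) = 0.4886 K/W
  R_conv,out = 1/(4πr²h) = 1/(4π·1.44²·21.8) = 0.001760 K/W
ΣR = 7.054×10^-5 + 3.028×10^-5 + 0.4886 + 0.001760 = 0.4905 K/W
Q = ΔT/ΣR = (93 K − 301.2 K)/0.4905 = -424 W
(Negative Q ⇒ heat flows inward; heat gain = 424 W.)

Q = 424 W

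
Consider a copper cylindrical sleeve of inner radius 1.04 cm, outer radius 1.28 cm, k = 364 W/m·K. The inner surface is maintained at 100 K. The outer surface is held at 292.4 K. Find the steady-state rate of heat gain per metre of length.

Q' = 2.12×10^6 W/m

Q' = 2πk·ΔT/ln(r₂/r₁) = 2π × 364 × 192.4 / ln(0.0128/0.0104) = 2.12×10^6 W/m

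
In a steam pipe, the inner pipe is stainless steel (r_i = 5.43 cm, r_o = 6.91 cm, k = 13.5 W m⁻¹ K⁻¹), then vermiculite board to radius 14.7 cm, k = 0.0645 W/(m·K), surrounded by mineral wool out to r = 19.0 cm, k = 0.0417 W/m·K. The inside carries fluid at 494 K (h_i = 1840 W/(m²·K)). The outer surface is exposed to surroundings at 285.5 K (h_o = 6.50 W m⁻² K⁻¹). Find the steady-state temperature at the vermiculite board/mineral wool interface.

Resistance network (inner→outer):
  R'_conv,in = 1/(2πr h) = 1/(2π·0.0543·1840) = 0.001593 m·K/W
  R'_stainless steel = ln(0.0691/0.0543)/(2πk) = 0.2410/(2π·13.5) = 0.002842 m·K/W
  R'_vermiculite board = ln(0.147/0.0691)/(2πk) = 0.7549/(2π·0.0645) = 1.863 m·K/W
  R'_mineral wool = ln(0.190/0.147)/(2πk) = 0.2566/(2π·0.0417) = 0.9793 m·K/W
  R'_conv,out = 1/(2πr h) = 1/(2π·0.190·6.50) = 0.1289 m·K/W
ΣR = 0.001593 + 0.002842 + 1.863 + 0.9793 + 0.1289 = 2.976 m·K/W
Q' = ΔT/ΣR = (494 K − 285.5 K)/2.976 = 70.06 W/m
From the inner boundary to the vermiculite board/mineral wool interface, ΣR_partial = 1.867 m·K/W.
T_interface = T_in − Q'·ΣR_partial = 494 K − (70.06)(1.867) = 363.2 K

T = 363.2 K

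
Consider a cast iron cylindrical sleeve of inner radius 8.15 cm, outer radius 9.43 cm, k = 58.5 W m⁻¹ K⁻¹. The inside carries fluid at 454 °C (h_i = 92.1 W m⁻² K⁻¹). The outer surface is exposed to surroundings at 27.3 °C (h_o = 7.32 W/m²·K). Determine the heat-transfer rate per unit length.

Resistance network (inner→outer):
  R'_conv,in = 1/(2πr h) = 1/(2π·0.0815·92.1) = 0.02120 m·K/W
  R'_cast iron = ln(0.0943/0.0815)/(2πk) = 0.1459/(2π·58.5) = 3.969×10^-4 m·K/W
  R'_conv,out = 1/(2πr h) = 1/(2π·0.0943·7.32) = 0.2306 m·K/W
ΣR = 0.02120 + 3.969×10^-4 + 0.2306 = 0.2522 m·K/W
Q' = ΔT/ΣR = (454 °C − 27.3 °C)/0.2522 = 1690 W/m

Q' = 1690 W/m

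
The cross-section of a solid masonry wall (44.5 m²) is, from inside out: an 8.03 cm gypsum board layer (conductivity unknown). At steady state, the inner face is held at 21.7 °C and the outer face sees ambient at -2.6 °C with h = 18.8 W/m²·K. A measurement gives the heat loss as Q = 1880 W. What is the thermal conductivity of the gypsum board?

k = 0.154 W/m·K

ΣR = ΔT/Q = |21.7 − -2.6|/1880 = 0.01293 K/W
Known resistances:
  R_conv,out = 1/(hA) = 1/(18.8·44.5) = 0.001195 K/W
R_gypsum board = ΣR − ΣR_known = 0.01293 − 0.001195 = 0.01174 K/W
L/(kA) = 0.01174 ⇒ k = 0.0803/(0.01174·44.5) = 0.154 W/m·K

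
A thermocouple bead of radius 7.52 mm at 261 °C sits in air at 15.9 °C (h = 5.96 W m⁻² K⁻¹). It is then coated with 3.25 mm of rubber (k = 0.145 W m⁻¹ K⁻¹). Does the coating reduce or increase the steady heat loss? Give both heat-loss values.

Critical radius for a sphere: r_cr = 2k/h = 0.0487 m = 4.87 cm.
Outer radius after coating: r₂ = 0.00752 + 0.00325 = 0.01077 m.
Since r₁ < r_cr and r₂ ≤ r_cr, the coating moves toward the maximum at r_cr — heat loss rises.
Bare: R = 1/(4πr₁²h) = 236.1 K/W; Q = 245.1/236.1 = 1.04 W.
Coated: R = R_cond + R_conv = 137.1 K/W; Q = 245.1/137.1 = 1.79 W.

increases: 1.04 → 1.79 W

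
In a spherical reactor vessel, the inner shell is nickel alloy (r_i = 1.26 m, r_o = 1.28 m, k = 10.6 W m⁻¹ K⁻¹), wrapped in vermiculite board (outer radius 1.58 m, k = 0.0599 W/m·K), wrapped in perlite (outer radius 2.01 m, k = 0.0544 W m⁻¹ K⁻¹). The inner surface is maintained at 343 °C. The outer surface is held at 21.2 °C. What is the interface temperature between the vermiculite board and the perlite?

T = 182 °C

Series thermal resistances, inner to outer:
  R_nickel alloy = (1/1.26 − 1/1.28)/(4πk) = 0.01240/(4π·10.6) = 9.310×10^-5 K/W
  R_vermiculite board = (1/1.28 − 1/1.58)/(4πk) = 0.1483/(4π·0.0599) = 0.1971 K/W
  R_perlite = (1/1.58 − 1/2.01)/(4πk) = 0.1354/(4π·0.0544) = 0.1981 K/W
ΣR = 9.310×10^-5 + 0.1971 + 0.1981 = 0.3953 K/W
Q = ΔT/ΣR = (343 °C − 21.2 °C)/0.3953 = 814.1 W
From the inner boundary to the vermiculite board/perlite interface, ΣR_partial = 0.1972 K/W.
T_interface = T_in − Q·ΣR_partial = 343 °C − (814.1)(0.1972) = 182 °C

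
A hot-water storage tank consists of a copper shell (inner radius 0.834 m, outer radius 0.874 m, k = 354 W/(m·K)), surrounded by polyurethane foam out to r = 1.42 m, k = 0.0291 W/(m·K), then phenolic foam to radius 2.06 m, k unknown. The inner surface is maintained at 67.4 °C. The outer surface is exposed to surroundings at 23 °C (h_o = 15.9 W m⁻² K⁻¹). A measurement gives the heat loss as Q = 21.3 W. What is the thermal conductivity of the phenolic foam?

ΣR = ΔT/Q = |67.4 − 23|/21.3 = 2.085 K/W
Known resistances:
  R_copper = (1/0.834 − 1/0.874)/(4πk) = 0.05488/(4π·354) = 1.234×10^-5 K/W
  R_polyurethane foam = (1/0.874 − 1/1.42)/(4πk) = 0.4399/(4π·0.0291) = 1.203 K/W
  R_conv,out = 1/(4πr²h) = 1/(4π·2.06²·15.9) = 0.001179 K/W
R_phenolic foam = ΣR − ΣR_known = 2.085 − 1.204 = 0.8810 K/W
(1/r₁−1/r₂)/(4πk) = 0.8810 ⇒ k = 0.2188/(4π·0.8810) = 0.0198 W/m·K

k = 0.0198 W/m·K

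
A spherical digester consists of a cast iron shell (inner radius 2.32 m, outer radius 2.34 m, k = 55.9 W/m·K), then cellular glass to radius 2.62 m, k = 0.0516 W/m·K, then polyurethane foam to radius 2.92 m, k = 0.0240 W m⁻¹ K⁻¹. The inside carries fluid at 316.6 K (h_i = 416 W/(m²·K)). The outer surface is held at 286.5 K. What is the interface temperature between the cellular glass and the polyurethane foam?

Treat each layer as a resistance in series:
  R_conv,in = 1/(4πr²h) = 1/(4π·2.32²·416) = 3.554×10^-5 K/W
  R_cast iron = (1/2.32 − 1/2.34)/(4πk) = 0.003684/(4π·55.9) = 5.245×10^-6 K/W
  R_cellular glass = (1/2.34 − 1/2.62)/(4πk) = 0.04567/(4π·0.0516) = 0.07043 K/W
  R_polyurethane foam = (1/2.62 − 1/2.92)/(4πk) = 0.03921/(4π·0.0240) = 0.1300 K/W
ΣR = 3.554×10^-5 + 5.245×10^-6 + 0.07043 + 0.1300 = 0.2005 K/W
Q = ΔT/ΣR = (316.6 K − 286.5 K)/0.2005 = 150.1 W
From the inner boundary to the cellular glass/polyurethane foam interface, ΣR_partial = 0.07047 K/W.
T_interface = T_in − Q·ΣR_partial = 316.6 K − (150.1)(0.07047) = 306.0 K

T = 306.0 K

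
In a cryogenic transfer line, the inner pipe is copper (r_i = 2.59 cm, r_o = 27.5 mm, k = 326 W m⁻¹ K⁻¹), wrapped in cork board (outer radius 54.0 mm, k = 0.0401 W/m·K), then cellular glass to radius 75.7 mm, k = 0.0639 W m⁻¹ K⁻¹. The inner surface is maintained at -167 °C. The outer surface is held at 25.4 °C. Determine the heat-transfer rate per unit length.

Series thermal resistances, inner to outer:
  R'_copper = ln(0.0275/0.0259)/(2πk) = 0.05994/(2π·326) = 2.926×10^-5 m·K/W
  R'_cork board = ln(0.0540/0.0275)/(2πk) = 0.6748/(2π·0.0401) = 2.678 m·K/W
  R'_cellular glass = ln(0.0757/0.0540)/(2πk) = 0.3378/(2π·0.0639) = 0.8413 m·K/W
ΣR = 2.926×10^-5 + 2.678 + 0.8413 = 3.519 m·K/W
Q' = ΔT/ΣR = (-167 °C − 25.4 °C)/3.519 = -54.7 W/m
(Negative Q' ⇒ heat flows inward; heat gain = 54.7 W/m.)

Q' = 54.7 W/m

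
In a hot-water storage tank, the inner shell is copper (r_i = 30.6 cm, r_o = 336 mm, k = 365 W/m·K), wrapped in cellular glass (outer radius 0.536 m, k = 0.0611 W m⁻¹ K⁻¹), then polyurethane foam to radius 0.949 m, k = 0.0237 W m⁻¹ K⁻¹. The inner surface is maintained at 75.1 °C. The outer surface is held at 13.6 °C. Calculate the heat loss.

Q = 14.7 W

Resistance network (inner→outer):
  R_copper = (1/0.306 − 1/0.336)/(4πk) = 0.2918/(4π·365) = 6.361×10^-5 K/W
  R_cellular glass = (1/0.336 − 1/0.536)/(4πk) = 1.111/(4π·0.0611) = 1.446 K/W
  R_polyurethane foam = (1/0.536 − 1/0.949)/(4πk) = 0.8119/(4π·0.0237) = 2.726 K/W
ΣR = 6.361×10^-5 + 1.446 + 2.726 = 4.172 K/W
Q = ΔT/ΣR = (75.1 °C − 13.6 °C)/4.172 = 14.7 W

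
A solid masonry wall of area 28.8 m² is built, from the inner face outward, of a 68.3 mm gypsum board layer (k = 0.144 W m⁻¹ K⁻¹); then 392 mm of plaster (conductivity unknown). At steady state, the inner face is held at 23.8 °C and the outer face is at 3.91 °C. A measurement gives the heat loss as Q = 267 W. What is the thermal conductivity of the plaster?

k = 0.235 W/m·K

ΣR = ΔT/Q = |23.8 − 3.91|/267 = 0.07449 K/W
Known resistances:
  R_gypsum board = L/(kA) = 0.0683/(0.144·28.8) = 0.01647 K/W
R_plaster = ΣR − ΣR_known = 0.07449 − 0.01647 = 0.05802 K/W
L/(kA) = 0.05802 ⇒ k = 0.392/(0.05802·28.8) = 0.235 W/m·K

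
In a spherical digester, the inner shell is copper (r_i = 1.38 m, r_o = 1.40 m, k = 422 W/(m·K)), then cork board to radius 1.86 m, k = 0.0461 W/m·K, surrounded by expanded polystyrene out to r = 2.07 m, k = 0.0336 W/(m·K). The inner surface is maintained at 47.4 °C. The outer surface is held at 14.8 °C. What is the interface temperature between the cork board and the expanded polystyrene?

Resistance network (inner→outer):
  R_copper = (1/1.38 − 1/1.40)/(4πk) = 0.01035/(4π·422) = 1.952×10^-6 K/W
  R_cork board = (1/1.40 − 1/1.86)/(4πk) = 0.1767/(4π·0.0461) = 0.3049 K/W
  R_expanded polystyrene = (1/1.86 − 1/2.07)/(4πk) = 0.05454/(4π·0.0336) = 0.1292 K/W
ΣR = 1.952×10^-6 + 0.3049 + 0.1292 = 0.4341 K/W
Q = ΔT/ΣR = (47.4 °C − 14.8 °C)/0.4341 = 75.10 W
From the inner boundary to the cork board/expanded polystyrene interface, ΣR_partial = 0.3049 K/W.
T_interface = T_in − Q·ΣR_partial = 47.4 °C − (75.10)(0.3049) = 24.5 °C

T = 24.5 °C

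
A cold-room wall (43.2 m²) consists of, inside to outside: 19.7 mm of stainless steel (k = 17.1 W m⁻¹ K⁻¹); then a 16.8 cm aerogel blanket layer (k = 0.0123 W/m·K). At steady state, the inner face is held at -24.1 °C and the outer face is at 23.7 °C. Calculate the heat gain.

Resistance network (inner→outer):
  R_stainless steel = L/(kA) = 0.0197/(17.1·43.2) = 2.667×10^-5 K/W
  R_aerogel blanket = L/(kA) = 0.168/(0.0123·43.2) = 0.3162 K/W
ΣR = 2.667×10^-5 + 0.3162 = 0.3162 K/W
Q = ΔT/ΣR = (-24.1 °C − 23.7 °C)/0.3162 = -151 W
(Negative Q ⇒ heat flows inward; heat gain = 151 W.)

Q = 151 W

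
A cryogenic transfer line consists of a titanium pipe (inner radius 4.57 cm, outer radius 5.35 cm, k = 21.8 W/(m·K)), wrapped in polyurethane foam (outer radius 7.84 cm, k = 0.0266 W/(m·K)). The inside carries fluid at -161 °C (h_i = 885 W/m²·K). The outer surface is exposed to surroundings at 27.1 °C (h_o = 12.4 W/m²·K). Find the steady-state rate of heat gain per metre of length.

Q' = 76.6 W/m

Series thermal resistances, inner to outer:
  R'_conv,in = 1/(2πr h) = 1/(2π·0.0457·885) = 0.003935 m·K/W
  R'_titanium = ln(0.0535/0.0457)/(2πk) = 0.1576/(2π·21.8) = 0.001150 m·K/W
  R'_polyurethane foam = ln(0.0784/0.0535)/(2πk) = 0.3821/(2π·0.0266) = 2.286 m·K/W
  R'_conv,out = 1/(2πr h) = 1/(2π·0.0784·12.4) = 0.1637 m·K/W
ΣR = 0.003935 + 0.001150 + 2.286 + 0.1637 = 2.455 m·K/W
Q' = ΔT/ΣR = (-161 °C − 27.1 °C)/2.455 = -76.6 W/m
(Negative Q' ⇒ heat flows inward; heat gain = 76.6 W/m.)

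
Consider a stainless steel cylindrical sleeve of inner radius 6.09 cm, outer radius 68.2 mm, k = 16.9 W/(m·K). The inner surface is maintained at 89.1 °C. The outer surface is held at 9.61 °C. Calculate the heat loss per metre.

Q' = 74600 W/m

Q' = 2πk·ΔT/ln(r₂/r₁) = 2π × 16.9 × 79.49 / ln(0.0682/0.0609) = 74600 W/m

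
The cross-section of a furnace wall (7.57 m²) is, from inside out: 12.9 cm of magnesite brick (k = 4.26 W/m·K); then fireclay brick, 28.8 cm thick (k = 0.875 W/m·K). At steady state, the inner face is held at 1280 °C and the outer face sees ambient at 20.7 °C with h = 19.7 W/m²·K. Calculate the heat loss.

Series thermal resistances, inner to outer:
  R_magnesite brick = L/(kA) = 0.129/(4.26·7.57) = 0.004000 K/W
  R_fireclay brick = L/(kA) = 0.288/(0.875·7.57) = 0.04348 K/W
  R_conv,out = 1/(hA) = 1/(19.7·7.57) = 0.006706 K/W
ΣR = 0.004000 + 0.04348 + 0.006706 = 0.05419 K/W
Q = ΔT/ΣR = (1280 °C − 20.7 °C)/0.05419 = 23200 W

Q = 23200 W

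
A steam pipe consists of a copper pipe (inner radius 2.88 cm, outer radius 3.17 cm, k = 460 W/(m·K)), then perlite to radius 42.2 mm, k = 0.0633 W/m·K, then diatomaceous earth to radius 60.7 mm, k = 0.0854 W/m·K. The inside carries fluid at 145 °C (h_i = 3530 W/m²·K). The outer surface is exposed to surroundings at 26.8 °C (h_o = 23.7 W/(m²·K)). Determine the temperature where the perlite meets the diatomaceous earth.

Treat each layer as a resistance in series:
  R'_conv,in = 1/(2πr h) = 1/(2π·0.0288·3530) = 0.001565 m·K/W
  R'_copper = ln(0.0317/0.0288)/(2πk) = 0.09594/(2π·460) = 3.319×10^-5 m·K/W
  R'_perlite = ln(0.0422/0.0317)/(2πk) = 0.2861/(2π·0.0633) = 0.7193 m·K/W
  R'_diatomaceous earth = ln(0.0607/0.0422)/(2πk) = 0.3635/(2π·0.0854) = 0.6775 m·K/W
  R'_conv,out = 1/(2πr h) = 1/(2π·0.0607·23.7) = 0.1106 m·K/W
ΣR = 0.001565 + 3.319×10^-5 + 0.7193 + 0.6775 + 0.1106 = 1.509 m·K/W
Q' = ΔT/ΣR = (145 °C − 26.8 °C)/1.509 = 78.33 W/m
From the inner boundary to the perlite/diatomaceous earth interface, ΣR_partial = 0.7209 m·K/W.
T_interface = T_in − Q'·ΣR_partial = 145 °C − (78.33)(0.7209) = 88.5 °C

T = 88.5 °C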